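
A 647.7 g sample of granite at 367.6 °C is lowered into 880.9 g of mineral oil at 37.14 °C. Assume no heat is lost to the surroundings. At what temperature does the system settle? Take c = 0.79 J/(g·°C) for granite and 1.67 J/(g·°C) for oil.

Heat gained plus heat lost sum to zero:
647.7*0.79*(T − 367.6) + 880.9*1.67*(T − 37.14) = 0
511.68(T − 367.6) + 1471.1(T − 37.14) = 0
1982.8 T = 242731
T = 242731 / 1982.8 = 122 °C

T_f ≈ 122.4 °C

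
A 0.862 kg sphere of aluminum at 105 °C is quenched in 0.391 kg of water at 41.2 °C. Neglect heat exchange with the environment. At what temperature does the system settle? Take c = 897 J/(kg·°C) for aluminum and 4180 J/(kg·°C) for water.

|Q_aluminum| = |Q_water|:
0.862*897*(105 − T) = 0.391*4180*(T − 41.2)
773.21(105 − T) = 1634.4(T − 41.2)
2407.6 T = 148524  ⇒  T ≈ 61.69 °C

T_f ≈ 61.7 °C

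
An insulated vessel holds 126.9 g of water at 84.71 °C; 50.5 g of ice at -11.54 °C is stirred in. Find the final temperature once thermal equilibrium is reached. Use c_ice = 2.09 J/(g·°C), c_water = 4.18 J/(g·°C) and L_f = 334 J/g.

T_f ≈ 36.2 °C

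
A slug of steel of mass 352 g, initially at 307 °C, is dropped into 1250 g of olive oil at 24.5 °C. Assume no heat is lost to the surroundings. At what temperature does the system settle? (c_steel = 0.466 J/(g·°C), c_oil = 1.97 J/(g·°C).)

T_f ≈ 42.1 °C

Net heat exchanged in the isolated system is zero:
352·0.466·(T − 307) + 1250·1.97·(T − 24.5) = 0
2626.5 T = 110689
T = 110689 / 2626.5 = 42.1 °C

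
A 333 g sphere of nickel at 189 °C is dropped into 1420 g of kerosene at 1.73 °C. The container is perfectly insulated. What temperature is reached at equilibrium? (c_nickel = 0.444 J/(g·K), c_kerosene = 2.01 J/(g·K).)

T_f ≈ 11.0 °C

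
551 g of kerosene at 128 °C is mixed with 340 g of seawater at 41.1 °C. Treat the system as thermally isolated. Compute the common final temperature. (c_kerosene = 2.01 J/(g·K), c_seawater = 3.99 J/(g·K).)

T_f ≈ 80.2 °C

Taking heat into each body as positive, Σ m c ΔT = 0:
551·2.01·(T − 128) + 340·3.99·(T − 41.1) = 0
1107.5(T − 128) + 1356.6(T − 41.1) = 0
2464.1 T = 197518
T = 197518/2464.1 ≈ 80.16 °C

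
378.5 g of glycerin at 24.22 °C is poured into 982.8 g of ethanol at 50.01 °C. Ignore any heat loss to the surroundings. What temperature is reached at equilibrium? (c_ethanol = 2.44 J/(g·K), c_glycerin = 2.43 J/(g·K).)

T_f ≈ 42.9 °C

Let T be the final temperature. ΣQ_i = 0:
982.8·2.44·(T − 50.01) + 378.5·2.43·(T − 24.22) = 0
(2398 + 919.76) T = 2398·50.01 + 919.76·24.22
T = 142202 / 3317.8 = 42.9 °C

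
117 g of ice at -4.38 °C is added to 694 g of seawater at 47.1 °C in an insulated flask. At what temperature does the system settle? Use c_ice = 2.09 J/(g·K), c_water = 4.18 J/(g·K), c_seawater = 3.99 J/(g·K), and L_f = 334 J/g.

T_f ≈ 27.7 °C

Conservation of energy gives ΣQ = 0:
ice -4.38→0 °C: 117×2.09×4.38 = 1071
  melt ice: 117×334 = 39078
  meltwater 0→T: 117×4.18×T = 489.06 T
  seawater cools: 694×3.99×(T − 47.1) = 2769.1(T − 47.1)
3258.1 T = 130423 − 40149 = 90274
T ≈ 27.71 °C (positive, so assuming full melt was valid).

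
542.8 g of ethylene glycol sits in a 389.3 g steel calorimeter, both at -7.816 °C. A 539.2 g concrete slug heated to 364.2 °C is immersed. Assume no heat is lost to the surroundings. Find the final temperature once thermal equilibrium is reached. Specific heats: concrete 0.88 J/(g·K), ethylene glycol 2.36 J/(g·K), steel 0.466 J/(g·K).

With ΣQ=0 the equilibrium temperature is the m·c-weighted mean:
T_f = (474.5×364.2 + 1281×(-7.816) + 181.41×(-7.816)) / (474.5 + 1281 + 181.41)
    = 161381 / 1936.9 ≈ 83.32 °C

T_f ≈ 83.3 °C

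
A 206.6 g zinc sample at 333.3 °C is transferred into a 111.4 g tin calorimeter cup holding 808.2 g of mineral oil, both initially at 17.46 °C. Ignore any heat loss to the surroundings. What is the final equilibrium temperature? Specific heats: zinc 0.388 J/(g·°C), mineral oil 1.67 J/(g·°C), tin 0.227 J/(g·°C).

T_f ≈ 34.9 °C

Energy conservation, ΣQ = 0:
206.6·0.388·(T − 333.3) + 808.2·1.67·(T − 17.46) + 111.4·0.227·(T − 17.46) = 0
1455.1 T = 50725
T = 50725/1455.1 ≈ 34.86 °C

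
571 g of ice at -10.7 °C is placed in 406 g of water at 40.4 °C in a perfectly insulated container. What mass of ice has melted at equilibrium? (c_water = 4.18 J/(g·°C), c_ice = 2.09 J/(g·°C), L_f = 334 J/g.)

m_melted ≈ 167 g

Cooling the water to 0 °C releases 406×4.18×40.4 = 68562 J.
Warming the ice to 0 °C takes 571×2.09×10.7 = 12769 J, leaving 55793 J for melting.
Fully melting the ice requires m_ice L_f = 571×334 = 190714 J.
That's not enough to melt it all — equilibrium is at 0 °C with ice remaining.
Mass melted = 55793/334 ≈ 167 g.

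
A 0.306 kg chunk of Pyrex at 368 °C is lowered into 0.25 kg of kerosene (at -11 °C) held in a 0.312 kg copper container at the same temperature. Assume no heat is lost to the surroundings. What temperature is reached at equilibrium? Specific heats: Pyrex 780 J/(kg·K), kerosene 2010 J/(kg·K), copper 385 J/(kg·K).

Taking heat into each body as positive, Σ m c ΔT = 0:
0.306·780·(T − 368) + 0.25·2010·(T − (-11)) + 0.312·385·(T − (-11)) = 0
238.68(T − 368) + 502.5(T − (-11)) + 120.12(T − (-11)) = 0
(238.68 + 502.5 + 120.12) T = 238.68·368 + 502.5·(-11) + 120.12·(-11)
T ≈ 94.03 °C

T_f ≈ 94.0 °C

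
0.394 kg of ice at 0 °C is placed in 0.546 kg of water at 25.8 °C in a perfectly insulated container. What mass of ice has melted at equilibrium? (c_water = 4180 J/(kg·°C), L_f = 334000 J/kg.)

Cooling the water to 0 °C releases 0.546×4180×25.8 = 58883 J.
Melting all 0.394 kg of ice would need 0.394×334000 = 131596 J.
Since 58883 < 131596 J, not all the ice melts; equilibrium is at 0 °C.
Mass melted = 58883/334000 ≈ 0.1763 kg.

m_melted ≈ 0.176 kg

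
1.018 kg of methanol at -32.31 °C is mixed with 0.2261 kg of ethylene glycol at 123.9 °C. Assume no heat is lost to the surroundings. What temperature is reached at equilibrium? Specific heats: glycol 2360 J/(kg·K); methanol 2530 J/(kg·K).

T_f ≈ -5.5 °C

T_f = Σ m_i c_i T_i / Σ m_i c_i:
T_f = (533.6×123.9 + 2575.5×(-32.31)) / (533.6 + 2575.5)
    = -17103 / 3109.1 ≈ -5.50 °C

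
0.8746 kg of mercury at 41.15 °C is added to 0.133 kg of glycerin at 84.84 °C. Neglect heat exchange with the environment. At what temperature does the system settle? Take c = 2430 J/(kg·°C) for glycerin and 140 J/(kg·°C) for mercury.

T_f ≈ 72.8 °C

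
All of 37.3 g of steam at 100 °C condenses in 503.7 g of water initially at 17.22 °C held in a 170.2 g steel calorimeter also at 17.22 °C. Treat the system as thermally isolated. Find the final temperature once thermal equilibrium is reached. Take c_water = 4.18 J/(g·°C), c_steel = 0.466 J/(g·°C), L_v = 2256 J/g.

Heat gained plus heat lost sum to zero:
condense steam: −37.3·2256 = −84149
  condensate cools 100→T: 37.3·4.18·(T − 100) = 155.91(T − 100)
  water warms: 503.7·4.18·(T − 17.22) = 2105.5(T − 17.22)
  cup: 79.31(T − 17.22)
2340.7 T = 84149 + 15591 + 37622 = 137362
T ≈ 58.68 °C — below 100 °C, confirming all the steam condensed.

T_f ≈ 58.7 °C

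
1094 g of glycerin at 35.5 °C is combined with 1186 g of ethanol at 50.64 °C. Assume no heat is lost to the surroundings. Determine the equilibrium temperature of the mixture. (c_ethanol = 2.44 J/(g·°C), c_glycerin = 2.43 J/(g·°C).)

T_f ≈ 43.4 °C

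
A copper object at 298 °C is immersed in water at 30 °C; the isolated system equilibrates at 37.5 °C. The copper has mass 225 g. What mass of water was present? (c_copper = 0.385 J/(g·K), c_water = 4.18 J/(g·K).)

m ≈ 720 g

Heat lost by the copper = heat gained by the water:
225×0.385×(298 − 37.5) = m×4.18×(37.5 − 30)
31.35 m = 22566  ⇒  m ≈ 719.8 g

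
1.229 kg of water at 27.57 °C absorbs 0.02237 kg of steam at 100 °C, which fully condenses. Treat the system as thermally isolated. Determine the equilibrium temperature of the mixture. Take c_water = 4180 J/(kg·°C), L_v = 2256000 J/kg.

Setting the total heat transfer to zero:
latent heat released on condensation: 0.02237×2256000 = 50467; condensed water 100 °C→T: 93.51(T − 100); original water: 5137.2(T − 27.57)
5230.7 T = 50467 + 9350.7 + 141633 = 201451
T ≈ 38.51 °C (< 100 °C, so full condensation is consistent).

T_f ≈ 38.5 °C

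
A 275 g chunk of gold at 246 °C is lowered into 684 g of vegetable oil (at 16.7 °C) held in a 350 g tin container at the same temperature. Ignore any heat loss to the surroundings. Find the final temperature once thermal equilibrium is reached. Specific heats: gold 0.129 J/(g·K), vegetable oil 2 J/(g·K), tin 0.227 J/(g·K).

Setting the total heat transfer to zero:
275·0.129·(T − 246) + 684·2·(T − 16.7) + 350·0.227·(T − 16.7) = 0
(35.48 + 1368 + 79.45) T = 35.48·246 + 1368·16.7 + 79.45·16.7
T = 32899 / 1482.9 = 22.2 °C

T_f ≈ 22.2 °C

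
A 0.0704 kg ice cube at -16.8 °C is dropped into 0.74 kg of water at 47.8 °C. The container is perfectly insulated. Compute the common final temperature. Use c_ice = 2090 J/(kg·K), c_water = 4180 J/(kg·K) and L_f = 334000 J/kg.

T_f ≈ 36.0 °C

Net heat exchanged in the isolated system is zero:
warm ice to 0 °C: 0.0704·2090·(0 − (-16.8)) = 2471.9; latent heat to melt: 0.0704·334000 = 23514; meltwater 0→T: 0.0704·4180·T = 294.27 T; water cools: 0.74·4180·(T − 47.8) = 3093.2(T − 47.8)
3387.5 T = 147855 − 25985 = 121869
T ≈ 35.98 °C (positive, so assuming full melt was valid).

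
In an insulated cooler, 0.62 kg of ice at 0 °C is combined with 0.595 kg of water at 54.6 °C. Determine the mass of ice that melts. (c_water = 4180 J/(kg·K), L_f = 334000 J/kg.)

Water can give up m c ΔT = 0.595·4180·54.6 = 135796 J before reaching 0 °C.
Fully melting the ice requires m_ice L_f = 0.62·334000 = 207080 J.
Since 135796 < 207080 J, not all the ice melts; equilibrium is at 0 °C.
m_melt = 135796 / L_f = 0.4066 kg.

m_melted ≈ 0.407 kg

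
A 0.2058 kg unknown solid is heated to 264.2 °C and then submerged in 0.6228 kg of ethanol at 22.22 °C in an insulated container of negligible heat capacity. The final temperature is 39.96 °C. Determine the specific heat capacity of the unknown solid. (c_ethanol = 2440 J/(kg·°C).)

c ≈ 584 J/(kg·°C)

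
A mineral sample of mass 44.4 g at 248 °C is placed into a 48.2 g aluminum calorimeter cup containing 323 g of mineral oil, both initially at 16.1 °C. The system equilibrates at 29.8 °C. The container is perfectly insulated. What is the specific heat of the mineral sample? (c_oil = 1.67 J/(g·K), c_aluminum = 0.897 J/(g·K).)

c ≈ 0.824 J/(g·K)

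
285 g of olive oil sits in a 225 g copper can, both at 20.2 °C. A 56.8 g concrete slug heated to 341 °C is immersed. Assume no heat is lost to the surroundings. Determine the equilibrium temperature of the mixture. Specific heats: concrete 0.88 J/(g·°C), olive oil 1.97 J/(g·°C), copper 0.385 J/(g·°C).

T_f ≈ 43.2 °C

Conservation of energy gives ΣQ = 0:
56.8×0.88×(T − 341) + 285×1.97×(T − 20.2) + 225×0.385×(T − 20.2) = 0
(49.98 + 561.45 + 86.62) T = 49.98×341 + 561.45×20.2 + 86.62×20.2
T = 30136/698.06 ≈ 43.17 °C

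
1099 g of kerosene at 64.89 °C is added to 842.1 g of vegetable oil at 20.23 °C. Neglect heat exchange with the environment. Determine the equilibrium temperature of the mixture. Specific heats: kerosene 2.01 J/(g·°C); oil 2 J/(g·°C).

T_f ≈ 45.6 °C

Set heat shed by the hot body equal to heat absorbed by the cold body:
1099*2.01*(64.89 − T) = 842.1*2*(T − 20.23)
2209(64.89 − T) = 1684.2(T − 20.23)
3893.2 T = 177413  ⇒  T ≈ 45.57 °C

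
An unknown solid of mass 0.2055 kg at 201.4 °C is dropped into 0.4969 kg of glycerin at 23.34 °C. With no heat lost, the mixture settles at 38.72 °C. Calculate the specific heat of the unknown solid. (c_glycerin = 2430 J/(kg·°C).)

Heat lost by the unknown solid = heat gained by the glycerin:
0.2055×c×(201.4 − 38.72) = 0.4969×2430×(38.72 − 23.34)
33.43 c = 18571  ⇒  c ≈ 555.5 J/(kg·°C)

c ≈ 556 J/(kg·°C)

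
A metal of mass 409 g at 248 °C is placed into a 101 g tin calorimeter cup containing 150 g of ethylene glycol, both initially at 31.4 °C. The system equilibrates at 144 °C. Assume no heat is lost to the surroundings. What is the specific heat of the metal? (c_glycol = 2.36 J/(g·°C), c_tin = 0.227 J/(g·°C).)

Conservation of energy gives ΣQ = 0:
409×c×(144 − 248) + 150×2.36×(144 − 31.4) + 101×0.227×(144 − 31.4) = 0
-42536 c = -42442
c = -42442/-42536 ≈ 0.9978 J/(g·°C)

c ≈ 0.998 J/(g·°C)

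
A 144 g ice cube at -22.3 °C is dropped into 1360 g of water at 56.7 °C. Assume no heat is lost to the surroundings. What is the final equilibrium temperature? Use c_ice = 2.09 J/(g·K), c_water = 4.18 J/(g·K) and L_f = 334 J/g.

Net heat exchanged in the isolated system is zero:
warm ice to 0 °C: 144·2.09·(0 − (-22.3)) = 6711.4; melt ice: 144·334 = 48096; warm the meltwater: 601.92 T; water cools: 1360·4.18·(T − 56.7) = 5684.8(T − 56.7)
6286.7 T = 322328 − 54807 = 267521
T ≈ 42.55 °C — above 0 °C, consistent with complete melting.

T_f ≈ 42.6 °C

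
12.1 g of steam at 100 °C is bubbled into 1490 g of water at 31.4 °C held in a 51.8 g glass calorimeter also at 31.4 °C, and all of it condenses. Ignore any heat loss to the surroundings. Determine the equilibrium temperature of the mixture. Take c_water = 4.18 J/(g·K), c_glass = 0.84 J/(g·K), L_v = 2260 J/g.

T_f ≈ 36.3 °C

Energy conservation, ΣQ = 0:
steam→water at 100 °C releases m L_v = 12.1×2260 = 27346
  condensate cools 100→T: 12.1×4.18×(T − 100) = 50.58(T − 100)
  original water: 6228.2(T − 31.4)
  glass cup: 51.8×0.84×(T − 31.4) = 43.51(T − 31.4)
6322.3 T = 27346 + 5057.8 + 196932 = 229336
T ≈ 36.27 °C (< 100 °C, so full condensation is consistent).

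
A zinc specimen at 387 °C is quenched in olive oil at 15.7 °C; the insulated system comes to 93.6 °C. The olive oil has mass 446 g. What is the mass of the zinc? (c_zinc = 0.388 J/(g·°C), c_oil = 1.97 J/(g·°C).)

Setting the total heat transfer to zero:
m·0.388·(93.6 − 387) + 446·1.97·(93.6 − 15.7) = 0
-113.84 m = -68444
m = -68444/-113.84 ≈ 601.2 g

m ≈ 601 g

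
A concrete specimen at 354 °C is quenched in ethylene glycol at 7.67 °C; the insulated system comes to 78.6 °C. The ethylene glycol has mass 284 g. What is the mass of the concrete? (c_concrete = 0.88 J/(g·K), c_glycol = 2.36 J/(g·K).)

m ≈ 196 g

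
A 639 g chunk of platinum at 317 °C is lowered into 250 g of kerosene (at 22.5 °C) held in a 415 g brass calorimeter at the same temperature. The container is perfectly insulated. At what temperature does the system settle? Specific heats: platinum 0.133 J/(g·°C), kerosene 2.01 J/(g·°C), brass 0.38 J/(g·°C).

T_f ≈ 56.1 °C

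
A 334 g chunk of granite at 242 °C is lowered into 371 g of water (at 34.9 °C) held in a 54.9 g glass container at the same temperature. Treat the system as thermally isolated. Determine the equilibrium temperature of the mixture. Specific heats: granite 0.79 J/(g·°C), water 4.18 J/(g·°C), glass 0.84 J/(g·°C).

T_f ≈ 64.3 °C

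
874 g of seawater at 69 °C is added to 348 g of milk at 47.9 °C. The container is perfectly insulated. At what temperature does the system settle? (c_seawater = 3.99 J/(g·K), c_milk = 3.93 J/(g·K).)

T_f ≈ 63.1 °C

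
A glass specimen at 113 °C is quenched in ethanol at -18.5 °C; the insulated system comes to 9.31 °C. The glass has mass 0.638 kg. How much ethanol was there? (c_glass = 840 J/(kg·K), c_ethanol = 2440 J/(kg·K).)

m ≈ 0.819 kg

Net heat exchanged in the isolated system is zero:
0.638×840×(9.31 − 113) + m×2440×(9.31 − (-18.5)) = 0
67856 m = 55570
m = 55570/67856 ≈ 0.8189 kg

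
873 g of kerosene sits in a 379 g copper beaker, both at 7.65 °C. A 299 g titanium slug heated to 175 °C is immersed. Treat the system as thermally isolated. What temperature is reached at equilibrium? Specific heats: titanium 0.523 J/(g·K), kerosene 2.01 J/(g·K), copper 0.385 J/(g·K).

T_f = Σ m_i c_i T_i / Σ m_i c_i:
T_f = (156.38×175 + 1754.7×7.65 + 145.91×7.65) / (156.38 + 1754.7 + 145.91)
    = 41906 / 2057 ≈ 20.37 °C

T_f ≈ 20.4 °C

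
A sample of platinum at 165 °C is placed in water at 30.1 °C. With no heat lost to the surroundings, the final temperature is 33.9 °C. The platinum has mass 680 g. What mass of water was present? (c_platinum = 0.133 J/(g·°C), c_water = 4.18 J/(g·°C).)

m ≈ 746 g

Let T be the final temperature. ΣQ_i = 0:
680·0.133·(33.9 − 165) + m·4.18·(33.9 − 30.1) = 0
15.88 m = 11857
m = 11857/15.88 ≈ 746.5 g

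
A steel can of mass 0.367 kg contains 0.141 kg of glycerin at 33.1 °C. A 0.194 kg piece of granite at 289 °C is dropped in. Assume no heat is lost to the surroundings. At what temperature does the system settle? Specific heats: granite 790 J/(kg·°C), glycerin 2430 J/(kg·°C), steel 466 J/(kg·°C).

With ΣQ=0 the equilibrium temperature is the m·c-weighted mean:
T_f = (153.26×289 + 342.63×33.1 + 171.02×33.1) / (153.26 + 342.63 + 171.02)
    = 61294 / 666.91 ≈ 91.91 °C

T_f ≈ 91.9 °C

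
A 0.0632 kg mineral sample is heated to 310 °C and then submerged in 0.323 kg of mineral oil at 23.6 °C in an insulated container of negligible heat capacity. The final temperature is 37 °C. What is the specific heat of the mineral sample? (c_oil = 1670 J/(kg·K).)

c ≈ 419 J/(kg·K)

Net heat exchanged in the isolated system is zero:
0.0632·c·(37 − 310) + 0.323·1670·(37 − 23.6) = 0
-17.25 c = -7228.1
c = -7228.1/-17.25 ≈ 418.9 J/(kg·K)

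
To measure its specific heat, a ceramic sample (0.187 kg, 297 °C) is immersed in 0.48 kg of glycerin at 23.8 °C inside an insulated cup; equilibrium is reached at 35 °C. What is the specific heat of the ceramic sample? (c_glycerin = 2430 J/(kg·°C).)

m_s c (T_s − T_f) = m_glycerin c_glycerin (T_f − T_0):
0.187×c×(297 − 35) = 0.48×2430×(35 − 23.8)
48.99 c = 13064  ⇒  c ≈ 266.6 J/(kg·°C)

c ≈ 267 J/(kg·°C)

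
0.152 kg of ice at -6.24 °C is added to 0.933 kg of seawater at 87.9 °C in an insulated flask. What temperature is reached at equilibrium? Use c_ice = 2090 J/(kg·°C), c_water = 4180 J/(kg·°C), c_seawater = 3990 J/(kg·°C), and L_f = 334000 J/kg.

Conservation of energy gives ΣQ = 0:
ice -6.24→0 °C: 0.152×2090×6.24 = 1982.3
  melt ice: 0.152×334000 = 50768
  warm the meltwater: 635.36 T
  seawater: 3722.7(T − 87.9)
4358 T = 327223 − 52750 = 274472
T ≈ 62.98 °C — above 0 °C, consistent with complete melting.

T_f ≈ 63.0 °C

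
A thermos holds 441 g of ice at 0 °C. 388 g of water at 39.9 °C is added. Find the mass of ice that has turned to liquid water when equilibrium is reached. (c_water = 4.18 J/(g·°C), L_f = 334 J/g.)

m_melted ≈ 194 g

Heat available from the water dropping to 0 °C: 388×4.18×39.9 = 64711 J.
Fully melting the ice requires m_ice L_f = 441×334 = 147294 J.
64711 J < 147294 J, so only part of the ice melts and the system sits at 0 °C.
Mass melted = 64711/334 ≈ 193.7 g.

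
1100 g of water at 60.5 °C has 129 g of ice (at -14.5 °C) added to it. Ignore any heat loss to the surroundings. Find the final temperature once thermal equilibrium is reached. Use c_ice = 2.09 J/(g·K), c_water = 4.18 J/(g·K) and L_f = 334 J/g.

T_f ≈ 45.0 °C

Conservation of energy gives ΣQ = 0:
ice -14.5→0 °C: 129·2.09·14.5 = 3909.3
  fusion: m_ice L_f = 129·334 = 43086
  meltwater 0→T: 129·4.18·T = 539.22 T
  water: 4598(T − 60.5)
5137.2 T = 278179 − 46995 = 231184
T ≈ 45.00 °C — above 0 °C, consistent with complete melting.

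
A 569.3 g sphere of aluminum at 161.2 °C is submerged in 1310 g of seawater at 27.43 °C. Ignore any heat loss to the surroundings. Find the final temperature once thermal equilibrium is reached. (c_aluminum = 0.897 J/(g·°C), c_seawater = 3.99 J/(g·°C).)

T_f ≈ 39.3 °C

Set heat shed by the hot body equal to heat absorbed by the cold body:
569.3×0.897×(161.2 − T) = 1310×3.99×(T − 27.43)
510.66(161.2 − T) = 5226.9(T − 27.43)
5737.6 T = 225693  ⇒  T ≈ 39.34 °C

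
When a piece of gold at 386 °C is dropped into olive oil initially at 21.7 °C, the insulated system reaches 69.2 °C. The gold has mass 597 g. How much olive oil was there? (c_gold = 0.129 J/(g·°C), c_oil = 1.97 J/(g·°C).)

Setting the total heat transfer to zero:
597·0.129·(69.2 − 386) + m·1.97·(69.2 − 21.7) = 0
93.58 m = 24398
m = 24398/93.58 ≈ 260.7 g

m ≈ 261 g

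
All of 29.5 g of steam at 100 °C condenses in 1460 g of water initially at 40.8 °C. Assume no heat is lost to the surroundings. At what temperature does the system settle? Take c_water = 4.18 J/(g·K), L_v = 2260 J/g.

Energy balance with sensible and latent terms:
condense steam: −29.5·2260 = −66670; condensate cools 100→T: 29.5·4.18·(T − 100) = 123.31(T − 100); water warms: 1460·4.18·(T − 40.8) = 6102.8(T − 40.8)
6226.1 T = 66670 + 12331 + 248994 = 327995
T ≈ 52.68 °C (< 100 °C, so full condensation is consistent).

T_f ≈ 52.7 °C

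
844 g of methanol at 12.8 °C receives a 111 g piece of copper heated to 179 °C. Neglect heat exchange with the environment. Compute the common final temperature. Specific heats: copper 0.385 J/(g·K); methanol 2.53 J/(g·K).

Energy conservation, ΣQ = 0:
111*0.385*(T − 179) + 844*2.53*(T − 12.8) = 0
42.73(T − 179) + 2135.3(T − 12.8) = 0
(42.73 + 2135.3) T = 42.73*179 + 2135.3*12.8
T = 34982 / 2178.1 = 16.1 °C

T_f ≈ 16.1 °C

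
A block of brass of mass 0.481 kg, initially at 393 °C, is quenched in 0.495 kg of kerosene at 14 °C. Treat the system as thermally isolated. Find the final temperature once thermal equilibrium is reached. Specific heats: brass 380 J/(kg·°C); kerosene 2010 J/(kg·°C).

Let T be the final temperature. ΣQ_i = 0:
0.481×380×(T − 393) + 0.495×2010×(T − 14) = 0
1177.7 T = 85762
T ≈ 72.82 °C

T_f ≈ 72.8 °C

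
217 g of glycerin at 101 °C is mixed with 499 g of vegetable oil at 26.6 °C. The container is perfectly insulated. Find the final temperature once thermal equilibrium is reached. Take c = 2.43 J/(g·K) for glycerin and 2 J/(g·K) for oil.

T_f = Σ m_i c_i T_i / Σ m_i c_i:
T_f = (527.31×101 + 998×26.6) / (527.31 + 998)
    = 79805 / 1525.3 ≈ 52.32 °C

T_f ≈ 52.3 °C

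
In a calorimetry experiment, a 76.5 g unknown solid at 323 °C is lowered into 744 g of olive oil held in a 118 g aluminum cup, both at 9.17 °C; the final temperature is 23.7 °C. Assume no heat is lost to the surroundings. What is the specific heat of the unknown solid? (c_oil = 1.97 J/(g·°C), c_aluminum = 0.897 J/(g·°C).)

Let T be the final temperature. ΣQ_i = 0:
76.5·c·(23.7 − 323) + 744·1.97·(23.7 − 9.17) + 118·0.897·(23.7 − 9.17) = 0
-22896 c = -22834
c = -22834/-22896 ≈ 0.9973 J/(g·°C)

c ≈ 0.997 J/(g·°C)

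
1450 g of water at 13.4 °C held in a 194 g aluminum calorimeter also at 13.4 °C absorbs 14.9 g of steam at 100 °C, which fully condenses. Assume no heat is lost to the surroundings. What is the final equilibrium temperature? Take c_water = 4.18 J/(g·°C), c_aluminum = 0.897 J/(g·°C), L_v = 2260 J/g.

Setting the total heat transfer to zero:
condense steam: −14.9·2260 = −33674; condensed water 100 °C→T: 62.28(T − 100); original water: 6061(T − 13.4); cup: 174.02(T − 13.4)
6297.3 T = 33674 + 6228.2 + 83549 = 123451
T ≈ 19.60 °C, under the boiling point, so the assumption holds.

T_f ≈ 19.6 °C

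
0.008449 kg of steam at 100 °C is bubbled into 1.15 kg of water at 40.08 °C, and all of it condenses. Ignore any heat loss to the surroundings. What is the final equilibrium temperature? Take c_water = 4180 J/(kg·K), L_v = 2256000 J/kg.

Setting the total heat transfer to zero:
latent heat released on condensation: 0.008449·2256000 = 19061
  condensed water 100 °C→T: 35.32(T − 100)
  original water: 4807(T − 40.08)
4842.3 T = 19061 + 3531.7 + 192665 = 215257
T ≈ 44.45 °C — below 100 °C, confirming all the steam condensed.

T_f ≈ 44.5 °C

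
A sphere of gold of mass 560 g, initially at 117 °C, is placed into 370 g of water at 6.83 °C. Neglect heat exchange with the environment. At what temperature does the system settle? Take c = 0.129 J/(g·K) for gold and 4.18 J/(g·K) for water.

Set heat shed by the hot body equal to heat absorbed by the cold body:
560·0.129·(117 − T) = 370·4.18·(T − 6.83)
72.24(117 − T) = 1546.6(T − 6.83)
1618.8 T = 19015  ⇒  T ≈ 11.75 °C

T_f ≈ 11.7 °C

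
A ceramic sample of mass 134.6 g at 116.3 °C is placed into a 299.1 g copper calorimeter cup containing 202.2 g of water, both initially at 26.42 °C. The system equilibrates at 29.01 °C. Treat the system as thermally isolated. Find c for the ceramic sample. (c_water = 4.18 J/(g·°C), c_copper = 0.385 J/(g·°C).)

Net heat exchanged in the isolated system is zero:
134.6×c×(29.01 − 116.3) + 202.2×4.18×(29.01 − 26.42) + 299.1×0.385×(29.01 − 26.42) = 0
-11749 c = -2487.3
c = -2487.3/-11749 ≈ 0.2117 J/(g·°C)

c ≈ 0.212 J/(g·°C)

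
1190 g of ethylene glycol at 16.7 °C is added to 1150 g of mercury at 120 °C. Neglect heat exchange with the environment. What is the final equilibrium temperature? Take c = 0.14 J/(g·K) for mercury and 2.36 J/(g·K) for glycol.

T_f ≈ 22.3 °C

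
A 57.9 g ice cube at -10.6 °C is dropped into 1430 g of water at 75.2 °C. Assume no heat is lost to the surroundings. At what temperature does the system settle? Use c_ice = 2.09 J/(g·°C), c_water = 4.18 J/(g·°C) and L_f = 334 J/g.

T_f ≈ 69.0 °C

Taking heat into each body as positive, Σ m c ΔT = 0:
ice -10.6→0 °C: 57.9·2.09·10.6 = 1282.7; latent heat to melt: 57.9·334 = 19339; meltwater 0→T: 57.9·4.18·T = 242.02 T; water: 5977.4(T − 75.2)
6219.4 T = 449500 − 20621 = 428879
T ≈ 68.96 °C. Since T > 0 °C, the all-ice-melts assumption holds.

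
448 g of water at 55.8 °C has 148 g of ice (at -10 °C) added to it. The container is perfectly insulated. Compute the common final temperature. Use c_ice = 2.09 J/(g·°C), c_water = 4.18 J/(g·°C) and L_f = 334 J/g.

Setting the total heat transfer to zero:
warm ice to 0 °C: 148×2.09×(0 − (-10)) = 3093.2
  fusion: m_ice L_f = 148×334 = 49432
  warm the meltwater: 618.64 T
  water cools: 448×4.18×(T − 55.8) = 1872.6(T − 55.8)
2491.3 T = 104493 − 52525 = 51968
T ≈ 20.86 °C. Since T > 0 °C, the all-ice-melts assumption holds.

T_f ≈ 20.9 °C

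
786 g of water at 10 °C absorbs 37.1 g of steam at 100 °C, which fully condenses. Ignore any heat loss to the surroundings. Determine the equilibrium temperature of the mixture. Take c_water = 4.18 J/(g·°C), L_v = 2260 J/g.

Heat gained plus heat lost sum to zero:
steam→water at 100 °C releases m L_v = 37.1×2260 = 83846
  condensate cools 100→T: 37.1×4.18×(T − 100) = 155.08(T − 100)
  water warms: 786×4.18×(T − 10) = 3285.5(T − 10)
3440.6 T = 83846 + 15508 + 32855 = 132209
T ≈ 38.43 °C (< 100 °C, so full condensation is consistent).

T_f ≈ 38.4 °C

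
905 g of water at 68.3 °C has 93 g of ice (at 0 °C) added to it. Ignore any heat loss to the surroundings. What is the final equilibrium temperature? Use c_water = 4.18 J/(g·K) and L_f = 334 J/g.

T_f ≈ 54.5 °C

Energy balance with sensible and latent terms:
latent heat to melt: 93×334 = 31062
  warm the meltwater: 388.74 T
  water cools: 905×4.18×(T − 68.3) = 3782.9(T − 68.3)
4171.6 T = 258372 − 31062 = 227310
T ≈ 54.49 °C (positive, so assuming full melt was valid).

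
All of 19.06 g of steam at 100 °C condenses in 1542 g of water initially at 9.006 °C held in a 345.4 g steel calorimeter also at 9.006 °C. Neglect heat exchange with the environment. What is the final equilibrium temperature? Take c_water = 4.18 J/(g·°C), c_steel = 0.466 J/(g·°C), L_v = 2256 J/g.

Conservation of energy gives ΣQ = 0:
latent heat released on condensation: 19.06·2256 = 42999
  condensate cools 100→T: 19.06·4.18·(T − 100) = 79.67(T − 100)
  water warms: 1542·4.18·(T − 9.006) = 6445.6(T − 9.006)
  steel cup: 345.4·0.466·(T − 9.006) = 160.96(T − 9.006)
6686.2 T = 42999 + 7967.1 + 59498 = 110465
T ≈ 16.52 °C, under the boiling point, so the assumption holds.

T_f ≈ 16.5 °C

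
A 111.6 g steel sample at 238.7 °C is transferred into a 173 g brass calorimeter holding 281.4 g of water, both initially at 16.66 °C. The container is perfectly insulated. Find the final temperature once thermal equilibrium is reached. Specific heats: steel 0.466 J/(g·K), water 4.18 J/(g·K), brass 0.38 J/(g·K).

T_f ≈ 25.6 °C

Energy conservation, ΣQ = 0:
111.6·0.466·(T − 238.7) + 281.4·4.18·(T − 16.66) + 173·0.38·(T − 16.66) = 0
52.01(T − 238.7) + 1176.3(T − 16.66) + 65.74(T − 16.66) = 0
1294 T = 33105
T = 33105 / 1294 = 25.6 °C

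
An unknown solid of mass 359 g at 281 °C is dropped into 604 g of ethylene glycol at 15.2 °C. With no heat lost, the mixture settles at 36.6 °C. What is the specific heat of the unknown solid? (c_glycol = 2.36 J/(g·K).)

c ≈ 0.348 J/(g·K)

Energy conservation, ΣQ = 0:
359·c·(36.6 − 281) + 604·2.36·(36.6 − 15.2) = 0
-87740 c = -30504
c = -30504/-87740 ≈ 0.3477 J/(g·K)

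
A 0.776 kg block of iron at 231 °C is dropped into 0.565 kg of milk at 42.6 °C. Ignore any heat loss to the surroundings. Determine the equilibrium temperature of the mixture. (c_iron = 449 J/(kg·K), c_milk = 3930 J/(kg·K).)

Heat gained plus heat lost sum to zero:
0.776·449·(T − 231) + 0.565·3930·(T − 42.6) = 0
348.42(T − 231) + 2220.4(T − 42.6) = 0
(348.42 + 2220.4) T = 348.42·231 + 2220.4·42.6
T ≈ 68.15 °C

T_f ≈ 68.2 °C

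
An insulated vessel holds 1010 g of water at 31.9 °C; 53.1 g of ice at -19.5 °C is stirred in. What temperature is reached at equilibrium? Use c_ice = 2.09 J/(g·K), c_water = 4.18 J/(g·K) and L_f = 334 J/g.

Energy conservation, ΣQ = 0:
warm ice to 0 °C: 53.1×2.09×(0 − (-19.5)) = 2164.1; fusion: m_ice L_f = 53.1×334 = 17735; meltwater 0→T: 53.1×4.18×T = 221.96 T; water: 4221.8(T − 31.9)
4443.8 T = 134675 − 19899 = 114776
T ≈ 25.83 °C. Since T > 0 °C, the all-ice-melts assumption holds.

T_f ≈ 25.8 °C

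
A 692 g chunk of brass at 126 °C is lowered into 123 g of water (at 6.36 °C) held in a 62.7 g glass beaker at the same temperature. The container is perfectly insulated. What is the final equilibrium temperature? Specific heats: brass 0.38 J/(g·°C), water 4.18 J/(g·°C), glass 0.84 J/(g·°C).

T_f ≈ 44.3 °C

Taking heat into each body as positive, Σ m c ΔT = 0:
692·0.38·(T − 126) + 123·4.18·(T − 6.36) + 62.7·0.84·(T − 6.36) = 0
262.96(T − 126) + 514.14(T − 6.36) + 52.67(T − 6.36) = 0
829.77 T = 36738
T = 36738/829.77 ≈ 44.27 °C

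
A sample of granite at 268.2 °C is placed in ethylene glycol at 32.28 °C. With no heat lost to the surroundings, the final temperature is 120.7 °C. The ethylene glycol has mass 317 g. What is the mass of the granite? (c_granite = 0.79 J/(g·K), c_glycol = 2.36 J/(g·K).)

Setting the total heat transfer to zero:
m·0.79·(120.7 − 268.2) + 317·2.36·(120.7 − 32.28) = 0
-116.53 m = -66149
m = -66149/-116.53 ≈ 567.7 g

m ≈ 568 g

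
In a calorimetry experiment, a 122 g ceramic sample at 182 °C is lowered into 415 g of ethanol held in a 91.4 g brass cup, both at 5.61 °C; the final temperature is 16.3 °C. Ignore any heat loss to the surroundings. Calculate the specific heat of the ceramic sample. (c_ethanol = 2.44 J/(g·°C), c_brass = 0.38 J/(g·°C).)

c ≈ 0.554 J/(g·°C)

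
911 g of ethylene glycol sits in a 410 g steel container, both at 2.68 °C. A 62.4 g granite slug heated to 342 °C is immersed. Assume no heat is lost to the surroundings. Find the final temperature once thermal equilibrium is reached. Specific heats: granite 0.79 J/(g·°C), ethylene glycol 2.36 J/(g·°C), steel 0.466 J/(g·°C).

T_f ≈ 9.7 °C

Let T be the final temperature. ΣQ_i = 0:
62.4×0.79×(T − 342) + 911×2.36×(T − 2.68) + 410×0.466×(T − 2.68) = 0
49.3(T − 342) + 2150(T − 2.68) + 191.06(T − 2.68) = 0
(49.3 + 2150 + 191.06) T = 49.3×342 + 2150×2.68 + 191.06×2.68
T ≈ 9.68 °C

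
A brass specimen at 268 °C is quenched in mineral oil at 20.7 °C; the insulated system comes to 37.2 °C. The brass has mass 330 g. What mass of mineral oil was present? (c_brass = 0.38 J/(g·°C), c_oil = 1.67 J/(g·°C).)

m ≈ 1050 g

Net heat exchanged in the isolated system is zero:
330·0.38·(37.2 − 268) + m·1.67·(37.2 − 20.7) = 0
27.56 m = 28942
m = 28942/27.56 ≈ 1050 g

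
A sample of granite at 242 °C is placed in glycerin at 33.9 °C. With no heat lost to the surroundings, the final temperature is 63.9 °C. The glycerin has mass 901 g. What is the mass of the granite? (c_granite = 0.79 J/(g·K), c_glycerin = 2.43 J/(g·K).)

Heat lost by the granite = heat gained by the glycerin:
m·0.79·(242 − 63.9) = 901·2.43·(63.9 − 33.9)
140.7 m = 65683  ⇒  m ≈ 466.8 g

m ≈ 467 g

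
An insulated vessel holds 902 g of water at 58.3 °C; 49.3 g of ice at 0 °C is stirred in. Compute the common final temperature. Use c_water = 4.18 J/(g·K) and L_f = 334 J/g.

Heat gained plus heat lost sum to zero:
fusion: m_ice L_f = 49.3·334 = 16466; meltwater 0→T: 49.3·4.18·T = 206.07 T; water cools: 902·4.18·(T − 58.3) = 3770.4(T − 58.3)
3976.4 T = 219812 − 16466 = 203346
T ≈ 51.14 °C — above 0 °C, consistent with complete melting.

T_f ≈ 51.1 °C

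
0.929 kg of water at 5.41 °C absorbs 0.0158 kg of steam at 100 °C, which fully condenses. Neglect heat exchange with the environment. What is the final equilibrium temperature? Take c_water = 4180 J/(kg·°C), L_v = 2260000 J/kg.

Conservation of energy gives ΣQ = 0:
steam→water at 100 °C releases m L_v = 0.0158·2260000 = 35708
  condensate cools 100→T: 0.0158·4180·(T − 100) = 66.04(T − 100)
  water warms: 0.929·4180·(T − 5.41) = 3883.2(T − 5.41)
3949.3 T = 35708 + 6604.4 + 21008 = 63321
T ≈ 16.03 °C (< 100 °C, so full condensation is consistent).

T_f ≈ 16.0 °C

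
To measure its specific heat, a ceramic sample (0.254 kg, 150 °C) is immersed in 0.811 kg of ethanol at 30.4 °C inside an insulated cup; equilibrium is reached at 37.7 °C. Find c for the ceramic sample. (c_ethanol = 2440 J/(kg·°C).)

Heat lost by the ceramic sample = heat gained by the ethanol:
0.254×c×(150 − 37.7) = 0.811×2440×(37.7 − 30.4)
28.52 c = 14446  ⇒  c ≈ 506.4 J/(kg·°C)

c ≈ 506 J/(kg·°C)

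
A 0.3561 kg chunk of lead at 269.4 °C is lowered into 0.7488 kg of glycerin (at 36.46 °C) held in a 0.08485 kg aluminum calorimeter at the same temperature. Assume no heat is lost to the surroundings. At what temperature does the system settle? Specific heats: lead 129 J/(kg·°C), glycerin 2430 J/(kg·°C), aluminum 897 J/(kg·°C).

Let T be the final temperature. ΣQ_i = 0:
0.3561*129*(T − 269.4) + 0.7488*2430*(T − 36.46) + 0.08485*897*(T − 36.46) = 0
45.94(T − 269.4) + 1819.6(T − 36.46) + 76.11(T − 36.46) = 0
1941.6 T = 81492
T = 81492 / 1941.6 = 42 °C

T_f ≈ 42.0 °C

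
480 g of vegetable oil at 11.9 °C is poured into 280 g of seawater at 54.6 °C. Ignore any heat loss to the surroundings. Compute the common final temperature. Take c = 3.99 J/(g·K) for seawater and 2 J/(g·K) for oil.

T_f ≈ 34.9 °C

Heat gained plus heat lost sum to zero:
280*3.99*(T − 54.6) + 480*2*(T − 11.9) = 0
1117.2(T − 54.6) + 960(T − 11.9) = 0
2077.2 T = 72423
T = 72423/2077.2 ≈ 34.87 °C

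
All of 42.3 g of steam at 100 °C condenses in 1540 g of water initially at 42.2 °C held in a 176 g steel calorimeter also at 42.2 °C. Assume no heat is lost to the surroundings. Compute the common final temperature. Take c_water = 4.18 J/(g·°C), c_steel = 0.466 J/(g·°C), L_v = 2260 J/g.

Heat gained plus heat lost sum to zero:
latent heat released on condensation: 42.3·2260 = 95598; condensed water 100 °C→T: 176.81(T − 100); water warms: 1540·4.18·(T − 42.2) = 6437.2(T − 42.2); steel cup: 176·0.466·(T − 42.2) = 82.02(T − 42.2)
6696 T = 95598 + 17681 + 275111 = 388390
T ≈ 58.00 °C — below 100 °C, confirming all the steam condensed.

T_f ≈ 58.0 °C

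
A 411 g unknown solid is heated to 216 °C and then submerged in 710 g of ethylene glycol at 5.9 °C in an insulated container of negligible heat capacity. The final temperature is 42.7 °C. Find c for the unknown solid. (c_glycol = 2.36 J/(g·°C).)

Net heat exchanged in the isolated system is zero:
411×c×(42.7 − 216) + 710×2.36×(42.7 − 5.9) = 0
-71226 c = -61662
c = -61662/-71226 ≈ 0.8657 J/(g·°C)

c ≈ 0.866 J/(g·°C)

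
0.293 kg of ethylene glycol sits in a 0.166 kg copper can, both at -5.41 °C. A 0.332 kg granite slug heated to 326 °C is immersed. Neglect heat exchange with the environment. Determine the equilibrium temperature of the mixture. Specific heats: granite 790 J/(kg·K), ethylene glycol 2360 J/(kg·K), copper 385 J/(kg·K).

T_f ≈ 80.0 °C

T_f is the heat-capacity-weighted average of the initial temperatures:
T_f = (262.28·326 + 691.48·(-5.41) + 63.91·(-5.41)) / (262.28 + 691.48 + 63.91)
    = 81417 / 1017.7 ≈ 80.00 °C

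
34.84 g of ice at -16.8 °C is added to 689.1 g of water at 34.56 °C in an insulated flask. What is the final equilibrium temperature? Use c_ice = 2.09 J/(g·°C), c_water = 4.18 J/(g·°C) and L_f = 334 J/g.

T_f ≈ 28.6 °C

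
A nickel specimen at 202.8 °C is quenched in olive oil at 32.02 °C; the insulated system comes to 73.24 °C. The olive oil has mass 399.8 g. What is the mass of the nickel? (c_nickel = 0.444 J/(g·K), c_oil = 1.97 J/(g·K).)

m ≈ 564 g

Let T be the final temperature. ΣQ_i = 0:
m×0.444×(73.24 − 202.8) + 399.8×1.97×(73.24 − 32.02) = 0
-57.52 m = -32465
m = -32465/-57.52 ≈ 564.4 g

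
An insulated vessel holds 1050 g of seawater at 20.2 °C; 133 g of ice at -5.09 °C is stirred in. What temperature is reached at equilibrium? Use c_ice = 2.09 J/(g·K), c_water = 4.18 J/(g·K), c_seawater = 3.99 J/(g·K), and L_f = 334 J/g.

T_f ≈ 8.2 °C

Conservation of energy gives ΣQ = 0:
ice -5.09→0 °C: 133×2.09×5.09 = 1414.9
  fusion: m_ice L_f = 133×334 = 44422
  warm the meltwater: 555.94 T
  seawater: 4189.5(T − 20.2)
4745.4 T = 84628 − 45837 = 38791
T ≈ 8.17 °C — above 0 °C, consistent with complete melting.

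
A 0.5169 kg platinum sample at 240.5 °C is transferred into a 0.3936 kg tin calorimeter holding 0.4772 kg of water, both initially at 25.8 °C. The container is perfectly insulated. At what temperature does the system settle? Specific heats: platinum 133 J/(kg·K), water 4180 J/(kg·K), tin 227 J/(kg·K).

T_f ≈ 32.7 °C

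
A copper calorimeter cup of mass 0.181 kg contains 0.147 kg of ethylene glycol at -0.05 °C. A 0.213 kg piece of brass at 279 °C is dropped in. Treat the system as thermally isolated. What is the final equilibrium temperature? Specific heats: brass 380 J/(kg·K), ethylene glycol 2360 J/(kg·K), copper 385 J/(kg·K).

T_f ≈ 45.3 °C

Taking heat into each body as positive, Σ m c ΔT = 0:
0.213*380*(T − 279) + 0.147*2360*(T − (-0.05)) + 0.181*385*(T − (-0.05)) = 0
80.94(T − 279) + 346.92(T − (-0.05)) + 69.69(T − (-0.05)) = 0
(80.94 + 346.92 + 69.69) T = 80.94*279 + 346.92*(-0.05) + 69.69*(-0.05)
T = 22561/497.54 ≈ 45.35 °C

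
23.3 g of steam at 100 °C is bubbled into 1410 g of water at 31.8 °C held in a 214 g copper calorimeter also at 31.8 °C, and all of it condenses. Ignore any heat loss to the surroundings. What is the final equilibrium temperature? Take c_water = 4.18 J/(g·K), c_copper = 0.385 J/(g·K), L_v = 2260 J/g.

T_f ≈ 41.6 °C

Let T be the final temperature. ΣQ_i = 0:
steam→water at 100 °C releases m L_v = 23.3×2260 = 52658
  condensate cools 100→T: 23.3×4.18×(T − 100) = 97.39(T − 100)
  original water: 5893.8(T − 31.8)
  cup: 82.39(T − 31.8)
6073.6 T = 52658 + 9739.4 + 190043 = 252440
T ≈ 41.56 °C (< 100 °C, so full condensation is consistent).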